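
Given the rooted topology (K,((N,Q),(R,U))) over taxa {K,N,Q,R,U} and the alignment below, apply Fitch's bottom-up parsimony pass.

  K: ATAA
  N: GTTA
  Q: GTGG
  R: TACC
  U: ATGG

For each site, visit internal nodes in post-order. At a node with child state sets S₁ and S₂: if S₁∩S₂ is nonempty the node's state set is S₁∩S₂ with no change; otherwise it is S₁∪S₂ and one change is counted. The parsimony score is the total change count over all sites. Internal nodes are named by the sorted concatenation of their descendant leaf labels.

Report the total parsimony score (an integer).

site 0, node NQ: N={G} ∩ Q={G} → {G} (+0)
site 0, node RU: R={T} ∪ U={A} → {A,T} (+1)
site 0, node NQRU: NQ={G} ∪ RU={A,T} → {A,G,T} (+1)
site 0, node KNQRU: K={A} ∩ NQRU={A,G,T} → {A} (+0)
site 1, node NQ: N={T} ∩ Q={T} → {T} (+0)
site 1, node RU: R={A} ∪ U={T} → {A,T} (+1)
site 1, node NQRU: NQ={T} ∩ RU={A,T} → {T} (+0)
site 1, node KNQRU: K={T} ∩ NQRU={T} → {T} (+0)
site 2, node NQ: N={T} ∪ Q={G} → {G,T} (+1)
site 2, node RU: R={C} ∪ U={G} → {C,G} (+1)
site 2, node NQRU: NQ={G,T} ∩ RU={C,G} → {G} (+0)
site 2, node KNQRU: K={A} ∪ NQRU={G} → {A,G} (+1)
site 3, node NQ: N={A} ∪ Q={G} → {A,G} (+1)
site 3, node RU: R={C} ∪ U={G} → {C,G} (+1)
site 3, node NQRU: NQ={A,G} ∩ RU={C,G} → {G} (+0)
site 3, node KNQRU: K={A} ∪ NQRU={G} → {A,G} (+1)
per-site changes: [2, 1, 3, 3]; total = 9

9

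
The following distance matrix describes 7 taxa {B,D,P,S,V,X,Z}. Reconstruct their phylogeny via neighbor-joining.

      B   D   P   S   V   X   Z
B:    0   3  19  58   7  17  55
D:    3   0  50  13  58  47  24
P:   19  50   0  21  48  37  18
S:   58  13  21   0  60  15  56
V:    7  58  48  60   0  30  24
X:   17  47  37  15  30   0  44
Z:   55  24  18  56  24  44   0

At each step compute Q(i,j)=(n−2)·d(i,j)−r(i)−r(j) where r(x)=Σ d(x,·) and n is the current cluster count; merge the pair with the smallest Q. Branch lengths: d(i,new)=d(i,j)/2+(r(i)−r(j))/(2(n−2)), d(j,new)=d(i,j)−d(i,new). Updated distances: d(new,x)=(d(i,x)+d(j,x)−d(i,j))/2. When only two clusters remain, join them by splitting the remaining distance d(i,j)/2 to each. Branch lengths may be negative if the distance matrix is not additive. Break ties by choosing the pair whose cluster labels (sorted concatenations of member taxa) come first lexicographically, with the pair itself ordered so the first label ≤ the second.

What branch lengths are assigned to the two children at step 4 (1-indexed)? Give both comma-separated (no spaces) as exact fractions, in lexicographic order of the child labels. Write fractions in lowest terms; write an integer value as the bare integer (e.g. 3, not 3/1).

171/16,149/16

step 1: merge (D,S) at d=13, Q=-353; branch lengths D→37/10, S→93/10; new cluster DS
  updated: d(B,DS)=24, d(DS,P)=29, d(DS,V)=105/2, d(DS,X)=49/2, d(DS,Z)=67/2
step 2: merge (B,V) at d=7, Q=-511/2; branch lengths B→-23/16, V→135/16; new cluster BV
  updated: d(BV,DS)=139/4, d(BV,P)=30, d(BV,X)=20, d(BV,Z)=36
step 3: merge (P,Z) at d=18, Q=-383/2; branch lengths P→73/12, Z→143/12; new cluster PZ
  updated: d(BV,PZ)=24, d(DS,PZ)=89/4, d(PZ,X)=63/2
step 4: merge (BV,X) at d=20, Q=-459/4; branch lengths BV→171/16, X→149/16; new cluster BVX
  updated: d(BVX,DS)=157/8, d(BVX,PZ)=71/4
step 5: merge (BVX,DS) at d=157/8, Q=-477/8; branch lengths BVX→121/16, DS→193/16; new cluster BDSVX
  updated: d(BDSVX,PZ)=163/16
step 6: merge (BDSVX,PZ) at d=163/16; branch lengths BDSVX→163/32, PZ→163/32; new cluster BDPSVXZ
final tree: ((((B:-23/16,V:135/16):171/16,X:149/16):121/16,(D:37/10,S:93/10):193/16):163/32,(P:73/12,Z:143/12):163/32)
total length: 1405/16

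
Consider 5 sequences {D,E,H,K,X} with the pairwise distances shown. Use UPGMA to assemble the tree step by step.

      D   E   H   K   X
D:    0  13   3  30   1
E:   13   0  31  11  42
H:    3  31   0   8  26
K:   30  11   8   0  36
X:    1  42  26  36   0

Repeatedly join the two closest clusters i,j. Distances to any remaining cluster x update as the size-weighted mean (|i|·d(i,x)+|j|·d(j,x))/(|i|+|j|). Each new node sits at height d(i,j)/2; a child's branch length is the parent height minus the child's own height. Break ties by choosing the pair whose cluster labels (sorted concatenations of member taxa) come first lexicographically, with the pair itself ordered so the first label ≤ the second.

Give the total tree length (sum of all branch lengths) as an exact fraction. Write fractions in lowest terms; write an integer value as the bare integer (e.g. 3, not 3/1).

iteration 1: select D,X (d=1); attach at lengths (1/2, 1/2); label the merged cluster DX
  updated: d(DX,E)=55/2, d(DX,H)=29/2, d(DX,K)=33
iteration 2: select H,K (d=8); attach at lengths (4, 4); label the merged cluster HK
  updated: d(DX,HK)=95/4, d(E,HK)=21
iteration 3: select E,HK (d=21); attach at lengths (21/2, 13/2); label the merged cluster EHK
  updated: d(DX,EHK)=25
iteration 4: select DX,EHK (d=25); attach at lengths (12, 2); label the merged cluster DEHKX
final tree: ((D:1/2,X:1/2):12,(E:21/2,(H:4,K:4):13/2):2)
total length: 40

40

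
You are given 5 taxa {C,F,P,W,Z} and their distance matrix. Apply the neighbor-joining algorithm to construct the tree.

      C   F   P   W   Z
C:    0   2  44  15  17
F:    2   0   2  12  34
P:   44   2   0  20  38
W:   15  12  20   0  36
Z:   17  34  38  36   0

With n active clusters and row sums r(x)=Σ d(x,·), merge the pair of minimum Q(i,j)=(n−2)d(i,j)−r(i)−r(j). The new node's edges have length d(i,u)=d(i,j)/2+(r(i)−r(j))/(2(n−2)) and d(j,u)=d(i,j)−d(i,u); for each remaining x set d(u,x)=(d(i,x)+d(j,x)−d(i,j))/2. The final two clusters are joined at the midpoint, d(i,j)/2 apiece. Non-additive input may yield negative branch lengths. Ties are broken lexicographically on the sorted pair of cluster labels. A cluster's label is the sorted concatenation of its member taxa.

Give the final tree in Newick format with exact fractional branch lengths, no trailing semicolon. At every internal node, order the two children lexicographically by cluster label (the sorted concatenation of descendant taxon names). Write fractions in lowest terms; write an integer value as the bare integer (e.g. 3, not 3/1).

iteration 1: select C,Z (d=17, Q=-152); attach at lengths (2/3, 49/3); label the merged cluster CZ
  updated: d(CZ,F)=19/2, d(CZ,P)=65/2, d(CZ,W)=17
iteration 2: select CZ,W (d=17, Q=-74); attach at lengths (11, 6); label the merged cluster CWZ
  updated: d(CWZ,F)=9/4, d(CWZ,P)=71/4
iteration 3: select CWZ,F (d=9/4, Q=-22); attach at lengths (9, -27/4); label the merged cluster CFWZ
  updated: d(CFWZ,P)=35/4
iteration 4: select CFWZ,P (d=35/4); attach at lengths (35/8, 35/8); label the merged cluster CFPWZ
final tree: ((((C:2/3,Z:49/3):11,W:6):9,F:-27/4):35/8,P:35/8)
total length: 45

((((C:2/3,Z:49/3):11,W:6):9,F:-27/4):35/8,P:35/8)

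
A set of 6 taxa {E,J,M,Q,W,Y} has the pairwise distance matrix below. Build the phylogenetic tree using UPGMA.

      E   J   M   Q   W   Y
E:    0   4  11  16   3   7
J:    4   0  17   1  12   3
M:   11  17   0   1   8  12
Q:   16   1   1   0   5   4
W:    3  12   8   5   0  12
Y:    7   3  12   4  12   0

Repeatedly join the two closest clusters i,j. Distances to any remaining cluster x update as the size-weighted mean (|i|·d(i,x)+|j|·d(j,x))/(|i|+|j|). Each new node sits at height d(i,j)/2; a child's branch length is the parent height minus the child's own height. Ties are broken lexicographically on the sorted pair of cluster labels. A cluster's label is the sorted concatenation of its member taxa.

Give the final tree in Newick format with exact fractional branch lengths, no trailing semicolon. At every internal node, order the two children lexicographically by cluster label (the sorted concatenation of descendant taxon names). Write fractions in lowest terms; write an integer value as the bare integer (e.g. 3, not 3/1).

iteration 1: select J,Q (d=1); attach at lengths (1/2, 1/2); label the merged cluster JQ
  updated: d(E,JQ)=10, d(JQ,M)=9, d(JQ,W)=17/2, d(JQ,Y)=7/2
iteration 2: select E,W (d=3); attach at lengths (3/2, 3/2); label the merged cluster EW
  updated: d(EW,JQ)=37/4, d(EW,M)=19/2, d(EW,Y)=19/2
iteration 3: select JQ,Y (d=7/2); attach at lengths (5/4, 7/4); label the merged cluster JQY
  updated: d(EW,JQY)=28/3, d(JQY,M)=10
iteration 4: select EW,JQY (d=28/3); attach at lengths (19/6, 35/12); label the merged cluster EJQWY
  updated: d(EJQWY,M)=49/5
iteration 5: select EJQWY,M (d=49/5); attach at lengths (7/30, 49/10); label the merged cluster EJMQWY
final tree: (((E:3/2,W:3/2):19/6,((J:1/2,Q:1/2):5/4,Y:7/4):35/12):7/30,M:49/10)
total length: 1093/60

(((E:3/2,W:3/2):19/6,((J:1/2,Q:1/2):5/4,Y:7/4):35/12):7/30,M:49/10)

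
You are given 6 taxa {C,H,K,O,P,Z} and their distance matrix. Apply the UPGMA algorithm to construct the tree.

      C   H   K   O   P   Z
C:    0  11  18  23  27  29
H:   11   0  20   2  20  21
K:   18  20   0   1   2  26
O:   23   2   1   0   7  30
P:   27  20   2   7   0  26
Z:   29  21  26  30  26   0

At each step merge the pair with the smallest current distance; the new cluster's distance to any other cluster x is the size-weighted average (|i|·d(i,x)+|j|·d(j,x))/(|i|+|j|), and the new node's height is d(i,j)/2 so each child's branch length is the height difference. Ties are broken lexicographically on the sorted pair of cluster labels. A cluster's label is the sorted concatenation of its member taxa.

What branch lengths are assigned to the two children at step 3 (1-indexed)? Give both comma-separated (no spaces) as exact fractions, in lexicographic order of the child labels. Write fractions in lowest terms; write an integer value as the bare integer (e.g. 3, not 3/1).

11/2,11/2

iteration 1: select K,O (d=1); attach at lengths (1/2, 1/2); label the merged cluster KO
  updated: d(C,KO)=41/2, d(H,KO)=11, d(KO,P)=9/2, d(KO,Z)=28
iteration 2: select KO,P (d=9/2); attach at lengths (7/4, 9/4); label the merged cluster KOP
  updated: d(C,KOP)=68/3, d(H,KOP)=14, d(KOP,Z)=82/3
iteration 3: select C,H (d=11); attach at lengths (11/2, 11/2); label the merged cluster CH
  updated: d(CH,KOP)=55/3, d(CH,Z)=25
iteration 4: select CH,KOP (d=55/3); attach at lengths (11/3, 83/12); label the merged cluster CHKOP
  updated: d(CHKOP,Z)=132/5
iteration 5: select CHKOP,Z (d=132/5); attach at lengths (121/30, 66/5); label the merged cluster CHKOPZ
final tree: (((C:11/2,H:11/2):11/3,((K:1/2,O:1/2):7/4,P:9/4):83/12):121/30,Z:66/5)
total length: 2629/60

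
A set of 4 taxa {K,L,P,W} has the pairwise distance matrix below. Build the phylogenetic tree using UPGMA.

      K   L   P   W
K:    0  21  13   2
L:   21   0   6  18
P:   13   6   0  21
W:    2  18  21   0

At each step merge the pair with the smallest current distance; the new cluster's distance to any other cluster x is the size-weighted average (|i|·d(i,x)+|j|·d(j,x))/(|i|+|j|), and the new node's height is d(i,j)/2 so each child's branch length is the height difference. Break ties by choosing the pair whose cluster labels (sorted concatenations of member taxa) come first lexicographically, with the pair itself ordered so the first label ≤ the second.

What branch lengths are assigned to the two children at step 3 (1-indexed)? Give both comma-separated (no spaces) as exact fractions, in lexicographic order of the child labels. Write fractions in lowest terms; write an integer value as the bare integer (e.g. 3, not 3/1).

65/8,49/8

iteration 1: select K,W (d=2); attach at lengths (1, 1); label the merged cluster KW
  updated: d(KW,L)=39/2, d(KW,P)=17
iteration 2: select L,P (d=6); attach at lengths (3, 3); label the merged cluster LP
  updated: d(KW,LP)=73/4
iteration 3: select KW,LP (d=73/4); attach at lengths (65/8, 49/8); label the merged cluster KLPW
final tree: ((K:1,W:1):65/8,(L:3,P:3):49/8)
total length: 89/4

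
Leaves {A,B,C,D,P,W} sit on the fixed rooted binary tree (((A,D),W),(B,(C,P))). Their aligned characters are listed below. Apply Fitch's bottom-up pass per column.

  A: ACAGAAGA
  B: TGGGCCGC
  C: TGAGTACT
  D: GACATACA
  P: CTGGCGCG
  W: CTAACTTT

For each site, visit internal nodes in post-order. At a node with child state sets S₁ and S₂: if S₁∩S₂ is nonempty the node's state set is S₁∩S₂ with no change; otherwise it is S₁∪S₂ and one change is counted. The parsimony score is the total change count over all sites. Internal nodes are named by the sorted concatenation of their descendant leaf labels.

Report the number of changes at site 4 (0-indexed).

AD@0: {A} ∪ {G} = {A,G} (union, +1)
ADW@0: {A,G} ∪ {C} = {A,C,G} (union, +1)
CP@0: {T} ∪ {C} = {C,T} (union, +1)
BCP@0: {T} ∩ {C,T} = {T} (intersection, +0)
ABCDPW@0: {A,C,G} ∪ {T} = {A,C,G,T} (union, +1)
AD@1: {C} ∪ {A} = {A,C} (union, +1)
ADW@1: {A,C} ∪ {T} = {A,C,T} (union, +1)
CP@1: {G} ∪ {T} = {G,T} (union, +1)
BCP@1: {G} ∩ {G,T} = {G} (intersection, +0)
ABCDPW@1: {A,C,T} ∪ {G} = {A,C,G,T} (union, +1)
AD@2: {A} ∪ {C} = {A,C} (union, +1)
ADW@2: {A,C} ∩ {A} = {A} (intersection, +0)
CP@2: {A} ∪ {G} = {A,G} (union, +1)
BCP@2: {G} ∩ {A,G} = {G} (intersection, +0)
ABCDPW@2: {A} ∪ {G} = {A,G} (union, +1)
AD@3: {G} ∪ {A} = {A,G} (union, +1)
ADW@3: {A,G} ∩ {A} = {A} (intersection, +0)
CP@3: {G} ∩ {G} = {G} (intersection, +0)
BCP@3: {G} ∩ {G} = {G} (intersection, +0)
ABCDPW@3: {A} ∪ {G} = {A,G} (union, +1)
AD@4: {A} ∪ {T} = {A,T} (union, +1)
ADW@4: {A,T} ∪ {C} = {A,C,T} (union, +1)
CP@4: {T} ∪ {C} = {C,T} (union, +1)
BCP@4: {C} ∩ {C,T} = {C} (intersection, +0)
ABCDPW@4: {A,C,T} ∩ {C} = {C} (intersection, +0)
AD@5: {A} ∩ {A} = {A} (intersection, +0)
ADW@5: {A} ∪ {T} = {A,T} (union, +1)
CP@5: {A} ∪ {G} = {A,G} (union, +1)
BCP@5: {C} ∪ {A,G} = {A,C,G} (union, +1)
ABCDPW@5: {A,T} ∩ {A,C,G} = {A} (intersection, +0)
AD@6: {G} ∪ {C} = {C,G} (union, +1)
ADW@6: {C,G} ∪ {T} = {C,G,T} (union, +1)
CP@6: {C} ∩ {C} = {C} (intersection, +0)
BCP@6: {G} ∪ {C} = {C,G} (union, +1)
ABCDPW@6: {C,G,T} ∩ {C,G} = {C,G} (intersection, +0)
AD@7: {A} ∩ {A} = {A} (intersection, +0)
ADW@7: {A} ∪ {T} = {A,T} (union, +1)
CP@7: {T} ∪ {G} = {G,T} (union, +1)
BCP@7: {C} ∪ {G,T} = {C,G,T} (union, +1)
ABCDPW@7: {A,T} ∩ {C,G,T} = {T} (intersection, +0)
per-site changes: [4, 4, 3, 2, 3, 3, 3, 3]; total = 25

3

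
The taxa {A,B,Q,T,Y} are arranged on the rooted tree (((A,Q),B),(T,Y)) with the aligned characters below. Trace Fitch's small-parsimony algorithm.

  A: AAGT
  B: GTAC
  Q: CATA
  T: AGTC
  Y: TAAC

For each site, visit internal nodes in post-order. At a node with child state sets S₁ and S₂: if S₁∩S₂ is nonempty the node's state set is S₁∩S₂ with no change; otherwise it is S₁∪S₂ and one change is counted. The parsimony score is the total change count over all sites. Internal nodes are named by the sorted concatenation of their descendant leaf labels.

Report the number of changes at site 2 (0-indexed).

AQ@0: {A} ∪ {C} = {A,C} (union, +1)
ABQ@0: {A,C} ∪ {G} = {A,C,G} (union, +1)
TY@0: {A} ∪ {T} = {A,T} (union, +1)
ABQTY@0: {A,C,G} ∩ {A,T} = {A} (intersection, +0)
AQ@1: {A} ∩ {A} = {A} (intersection, +0)
ABQ@1: {A} ∪ {T} = {A,T} (union, +1)
TY@1: {G} ∪ {A} = {A,G} (union, +1)
ABQTY@1: {A,T} ∩ {A,G} = {A} (intersection, +0)
AQ@2: {G} ∪ {T} = {G,T} (union, +1)
ABQ@2: {G,T} ∪ {A} = {A,G,T} (union, +1)
TY@2: {T} ∪ {A} = {A,T} (union, +1)
ABQTY@2: {A,G,T} ∩ {A,T} = {A,T} (intersection, +0)
AQ@3: {T} ∪ {A} = {A,T} (union, +1)
ABQ@3: {A,T} ∪ {C} = {A,C,T} (union, +1)
TY@3: {C} ∩ {C} = {C} (intersection, +0)
ABQTY@3: {A,C,T} ∩ {C} = {C} (intersection, +0)
per-site changes: [3, 2, 3, 2]; total = 10

3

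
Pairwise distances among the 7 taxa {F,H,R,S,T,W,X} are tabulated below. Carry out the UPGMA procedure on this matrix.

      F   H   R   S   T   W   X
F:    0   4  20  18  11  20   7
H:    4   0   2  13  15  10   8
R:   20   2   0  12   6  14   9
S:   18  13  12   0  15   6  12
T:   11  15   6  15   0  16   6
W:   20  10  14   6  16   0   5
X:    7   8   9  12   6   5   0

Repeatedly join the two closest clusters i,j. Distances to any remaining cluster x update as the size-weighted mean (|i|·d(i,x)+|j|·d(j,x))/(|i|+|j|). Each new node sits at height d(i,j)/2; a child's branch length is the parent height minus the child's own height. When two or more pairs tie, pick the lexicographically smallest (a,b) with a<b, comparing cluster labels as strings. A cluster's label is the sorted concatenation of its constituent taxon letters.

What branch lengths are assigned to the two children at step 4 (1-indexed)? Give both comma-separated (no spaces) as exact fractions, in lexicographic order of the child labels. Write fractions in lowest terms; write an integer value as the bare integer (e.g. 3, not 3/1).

17/4,21/4

iteration 1: select H,R (d=2); attach at lengths (1, 1); label the merged cluster HR
  updated: d(F,HR)=12, d(HR,S)=25/2, d(HR,T)=21/2, d(HR,W)=12, d(HR,X)=17/2
iteration 2: select W,X (d=5); attach at lengths (5/2, 5/2); label the merged cluster WX
  updated: d(F,WX)=27/2, d(HR,WX)=41/4, d(S,WX)=9, d(T,WX)=11
iteration 3: select S,WX (d=9); attach at lengths (9/2, 2); label the merged cluster SWX
  updated: d(F,SWX)=15, d(HR,SWX)=11, d(SWX,T)=37/3
iteration 4: select HR,T (d=21/2); attach at lengths (17/4, 21/4); label the merged cluster HRT
  updated: d(F,HRT)=35/3, d(HRT,SWX)=103/9
iteration 5: select HRT,SWX (d=103/9); attach at lengths (17/36, 11/9); label the merged cluster HRSTWX
  updated: d(F,HRSTWX)=40/3
iteration 6: select F,HRSTWX (d=40/3); attach at lengths (20/3, 17/18); label the merged cluster FHRSTWX
final tree: (F:20/3,(((H:1,R:1):17/4,T:21/4):17/36,(S:9/2,(W:5/2,X:5/2):2):11/9):17/18)
total length: 1163/36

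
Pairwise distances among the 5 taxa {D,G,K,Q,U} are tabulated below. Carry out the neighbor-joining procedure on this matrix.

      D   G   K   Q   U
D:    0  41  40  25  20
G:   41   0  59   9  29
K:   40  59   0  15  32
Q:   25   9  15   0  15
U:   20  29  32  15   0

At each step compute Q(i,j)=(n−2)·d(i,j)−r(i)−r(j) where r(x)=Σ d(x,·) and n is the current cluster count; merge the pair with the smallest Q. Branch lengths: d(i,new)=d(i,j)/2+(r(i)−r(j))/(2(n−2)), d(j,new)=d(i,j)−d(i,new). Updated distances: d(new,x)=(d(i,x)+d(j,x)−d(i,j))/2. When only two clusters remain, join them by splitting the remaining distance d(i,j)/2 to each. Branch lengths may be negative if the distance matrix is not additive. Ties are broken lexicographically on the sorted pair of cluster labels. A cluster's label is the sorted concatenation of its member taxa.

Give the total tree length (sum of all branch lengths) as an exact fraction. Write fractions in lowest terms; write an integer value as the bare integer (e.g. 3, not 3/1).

1. join G+Q (d=9, Q=-175) ⇒ GQ; edges |G|=101/6, |Q|=-47/6
  updated: d(D,GQ)=57/2, d(GQ,K)=65/2, d(GQ,U)=35/2
2. join D+U (d=20, Q=-118) ⇒ DU; edges |D|=59/4, |U|=21/4
  updated: d(DU,GQ)=13, d(DU,K)=26
3. join DU+GQ (d=13, Q=-143/2) ⇒ DGQU; edges |DU|=13/4, |GQ|=39/4
  updated: d(DGQU,K)=91/4
4. join DGQU+K (d=91/4) ⇒ DGKQU; edges |DGQU|=91/8, |K|=91/8
final tree: (((D:59/4,U:21/4):13/4,(G:101/6,Q:-47/6):39/4):91/8,K:91/8)
total length: 259/4

259/4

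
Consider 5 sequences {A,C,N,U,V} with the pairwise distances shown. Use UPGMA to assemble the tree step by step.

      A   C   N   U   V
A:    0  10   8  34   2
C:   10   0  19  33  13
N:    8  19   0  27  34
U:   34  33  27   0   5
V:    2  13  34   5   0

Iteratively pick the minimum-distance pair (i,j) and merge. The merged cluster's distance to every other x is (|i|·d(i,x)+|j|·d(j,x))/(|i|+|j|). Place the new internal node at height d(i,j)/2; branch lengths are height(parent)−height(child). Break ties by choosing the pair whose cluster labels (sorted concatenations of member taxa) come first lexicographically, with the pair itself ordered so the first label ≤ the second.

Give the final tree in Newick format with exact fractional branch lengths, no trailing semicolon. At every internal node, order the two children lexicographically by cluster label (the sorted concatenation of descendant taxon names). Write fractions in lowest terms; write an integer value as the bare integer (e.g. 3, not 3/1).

((((A:1,V:1):19/4,C:23/4):53/12,N:61/6):53/24,U:99/8)

1. join A+V (d=2) ⇒ AV; edges |A|=1, |V|=1
  updated: d(AV,C)=23/2, d(AV,N)=21, d(AV,U)=39/2
2. join AV+C (d=23/2) ⇒ ACV; edges |AV|=19/4, |C|=23/4
  updated: d(ACV,N)=61/3, d(ACV,U)=24
3. join ACV+N (d=61/3) ⇒ ACNV; edges |ACV|=53/12, |N|=61/6
  updated: d(ACNV,U)=99/4
4. join ACNV+U (d=99/4) ⇒ ACNUV; edges |ACNV|=53/24, |U|=99/8
final tree: ((((A:1,V:1):19/4,C:23/4):53/12,N:61/6):53/24,U:99/8)
total length: 125/3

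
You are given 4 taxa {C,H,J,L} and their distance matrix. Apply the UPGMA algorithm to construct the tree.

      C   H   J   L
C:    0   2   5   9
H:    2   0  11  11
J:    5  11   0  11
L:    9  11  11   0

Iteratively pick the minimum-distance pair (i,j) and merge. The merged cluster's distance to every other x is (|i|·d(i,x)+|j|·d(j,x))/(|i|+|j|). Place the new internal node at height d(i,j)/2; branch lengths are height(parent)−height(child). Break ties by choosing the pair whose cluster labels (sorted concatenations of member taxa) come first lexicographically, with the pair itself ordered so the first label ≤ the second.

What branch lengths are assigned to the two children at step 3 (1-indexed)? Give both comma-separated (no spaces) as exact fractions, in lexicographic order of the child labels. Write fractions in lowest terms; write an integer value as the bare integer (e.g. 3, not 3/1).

7/6,31/6

step 1: merge (C,H) at d=2; branch lengths C→1, H→1; new cluster CH
  updated: d(CH,J)=8, d(CH,L)=10
step 2: merge (CH,J) at d=8; branch lengths CH→3, J→4; new cluster CHJ
  updated: d(CHJ,L)=31/3
step 3: merge (CHJ,L) at d=31/3; branch lengths CHJ→7/6, L→31/6; new cluster CHJL
final tree: (((C:1,H:1):3,J:4):7/6,L:31/6)
total length: 46/3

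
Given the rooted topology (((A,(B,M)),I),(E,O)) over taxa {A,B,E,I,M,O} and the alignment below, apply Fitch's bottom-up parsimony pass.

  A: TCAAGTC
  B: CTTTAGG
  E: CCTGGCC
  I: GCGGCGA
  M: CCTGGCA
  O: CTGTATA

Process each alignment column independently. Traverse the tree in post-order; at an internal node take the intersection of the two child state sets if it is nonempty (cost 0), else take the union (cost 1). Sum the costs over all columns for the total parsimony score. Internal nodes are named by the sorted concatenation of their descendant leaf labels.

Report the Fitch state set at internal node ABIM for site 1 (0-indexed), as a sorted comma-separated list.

[col 0] BM: children B:{C}, M:{C} ∩→ {C}; cost 0
[col 0] ABM: children A:{T}, BM:{C} ∪→ {C,T}; cost 1
[col 0] ABIM: children ABM:{C,T}, I:{G} ∪→ {C,G,T}; cost 1
[col 0] EO: children E:{C}, O:{C} ∩→ {C}; cost 0
[col 0] ABEIMO: children ABIM:{C,G,T}, EO:{C} ∩→ {C}; cost 0
[col 1] BM: children B:{T}, M:{C} ∪→ {C,T}; cost 1
[col 1] ABM: children A:{C}, BM:{C,T} ∩→ {C}; cost 0
[col 1] ABIM: children ABM:{C}, I:{C} ∩→ {C}; cost 0
[col 1] EO: children E:{C}, O:{T} ∪→ {C,T}; cost 1
[col 1] ABEIMO: children ABIM:{C}, EO:{C,T} ∩→ {C}; cost 0
[col 2] BM: children B:{T}, M:{T} ∩→ {T}; cost 0
[col 2] ABM: children A:{A}, BM:{T} ∪→ {A,T}; cost 1
[col 2] ABIM: children ABM:{A,T}, I:{G} ∪→ {A,G,T}; cost 1
[col 2] EO: children E:{T}, O:{G} ∪→ {G,T}; cost 1
[col 2] ABEIMO: children ABIM:{A,G,T}, EO:{G,T} ∩→ {G,T}; cost 0
[col 3] BM: children B:{T}, M:{G} ∪→ {G,T}; cost 1
[col 3] ABM: children A:{A}, BM:{G,T} ∪→ {A,G,T}; cost 1
[col 3] ABIM: children ABM:{A,G,T}, I:{G} ∩→ {G}; cost 0
[col 3] EO: children E:{G}, O:{T} ∪→ {G,T}; cost 1
[col 3] ABEIMO: children ABIM:{G}, EO:{G,T} ∩→ {G}; cost 0
[col 4] BM: children B:{A}, M:{G} ∪→ {A,G}; cost 1
[col 4] ABM: children A:{G}, BM:{A,G} ∩→ {G}; cost 0
[col 4] ABIM: children ABM:{G}, I:{C} ∪→ {C,G}; cost 1
[col 4] EO: children E:{G}, O:{A} ∪→ {A,G}; cost 1
[col 4] ABEIMO: children ABIM:{C,G}, EO:{A,G} ∩→ {G}; cost 0
[col 5] BM: children B:{G}, M:{C} ∪→ {C,G}; cost 1
[col 5] ABM: children A:{T}, BM:{C,G} ∪→ {C,G,T}; cost 1
[col 5] ABIM: children ABM:{C,G,T}, I:{G} ∩→ {G}; cost 0
[col 5] EO: children E:{C}, O:{T} ∪→ {C,T}; cost 1
[col 5] ABEIMO: children ABIM:{G}, EO:{C,T} ∪→ {C,G,T}; cost 1
[col 6] BM: children B:{G}, M:{A} ∪→ {A,G}; cost 1
[col 6] ABM: children A:{C}, BM:{A,G} ∪→ {A,C,G}; cost 1
[col 6] ABIM: children ABM:{A,C,G}, I:{A} ∩→ {A}; cost 0
[col 6] EO: children E:{C}, O:{A} ∪→ {A,C}; cost 1
[col 6] ABEIMO: children ABIM:{A}, EO:{A,C} ∩→ {A}; cost 0
per-site changes: [2, 2, 3, 3, 3, 4, 3]; total = 20

C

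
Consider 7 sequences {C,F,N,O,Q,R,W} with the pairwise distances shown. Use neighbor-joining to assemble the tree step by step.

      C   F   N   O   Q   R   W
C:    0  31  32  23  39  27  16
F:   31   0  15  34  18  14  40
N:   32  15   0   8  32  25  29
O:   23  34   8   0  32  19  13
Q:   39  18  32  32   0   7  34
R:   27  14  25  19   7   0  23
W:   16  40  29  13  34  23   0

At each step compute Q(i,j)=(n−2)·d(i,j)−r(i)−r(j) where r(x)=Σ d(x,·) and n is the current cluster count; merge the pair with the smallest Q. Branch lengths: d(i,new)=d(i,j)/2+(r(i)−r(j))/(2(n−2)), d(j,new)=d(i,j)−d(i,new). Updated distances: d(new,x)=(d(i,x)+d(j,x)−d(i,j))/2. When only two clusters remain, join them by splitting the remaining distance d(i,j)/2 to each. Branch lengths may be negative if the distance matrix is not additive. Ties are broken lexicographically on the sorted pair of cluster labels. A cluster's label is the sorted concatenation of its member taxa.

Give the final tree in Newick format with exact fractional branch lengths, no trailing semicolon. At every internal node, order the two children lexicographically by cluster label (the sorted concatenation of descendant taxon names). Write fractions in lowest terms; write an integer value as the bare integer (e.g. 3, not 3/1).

iteration 1: select C,W (d=16, Q=-243); attach at lengths (93/10, 67/10); label the merged cluster CW
  updated: d(CW,F)=55/2, d(CW,N)=45/2, d(CW,O)=10, d(CW,Q)=57/2, d(CW,R)=17
iteration 2: select N,O (d=8, Q=-347/2); attach at lengths (63/16, 65/16); label the merged cluster NO
  updated: d(CW,NO)=49/4, d(F,NO)=41/2, d(NO,Q)=28, d(NO,R)=18
iteration 3: select CW,NO (d=49/4, Q=-509/4); attach at lengths (173/24, 121/24); label the merged cluster CNOW
  updated: d(CNOW,F)=143/8, d(CNOW,Q)=177/8, d(CNOW,R)=91/8
iteration 4: select CNOW,F (d=143/8, Q=-131/2); attach at lengths (149/16, 137/16); label the merged cluster CFNOW
  updated: d(CFNOW,Q)=89/8, d(CFNOW,R)=15/4
iteration 5: select CFNOW,Q (d=89/8, Q=-175/8); attach at lengths (63/16, 115/16); label the merged cluster CFNOQW
  updated: d(CFNOQW,R)=-3/16
iteration 6: select CFNOQW,R (d=-3/16); attach at lengths (-3/32, -3/32); label the merged cluster CFNOQRW
final tree: (((((C:93/10,W:67/10):173/24,(N:63/16,O:65/16):121/24):149/16,F:137/16):63/16,Q:115/16):-3/32,R:-3/32)
total length: 1041/16

(((((C:93/10,W:67/10):173/24,(N:63/16,O:65/16):121/24):149/16,F:137/16):63/16,Q:115/16):-3/32,R:-3/32)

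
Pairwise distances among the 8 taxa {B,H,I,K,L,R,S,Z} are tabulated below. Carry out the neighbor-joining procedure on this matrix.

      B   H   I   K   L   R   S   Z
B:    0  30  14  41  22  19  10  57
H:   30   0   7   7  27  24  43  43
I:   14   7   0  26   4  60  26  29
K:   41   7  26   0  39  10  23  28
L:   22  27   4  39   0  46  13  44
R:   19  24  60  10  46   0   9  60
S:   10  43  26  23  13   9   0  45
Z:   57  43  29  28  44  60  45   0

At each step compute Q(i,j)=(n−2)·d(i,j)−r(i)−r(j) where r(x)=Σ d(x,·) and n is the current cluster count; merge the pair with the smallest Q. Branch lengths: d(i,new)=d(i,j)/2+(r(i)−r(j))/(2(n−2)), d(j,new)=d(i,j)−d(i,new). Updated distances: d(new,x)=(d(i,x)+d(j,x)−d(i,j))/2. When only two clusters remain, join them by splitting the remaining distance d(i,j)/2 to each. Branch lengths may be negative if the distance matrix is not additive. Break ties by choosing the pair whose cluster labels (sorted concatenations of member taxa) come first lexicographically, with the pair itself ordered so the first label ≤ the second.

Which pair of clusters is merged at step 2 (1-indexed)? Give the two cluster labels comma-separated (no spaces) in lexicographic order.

1. join R+S (d=9, Q=-343) ⇒ RS; edges |R|=113/12, |S|=-5/12
  updated: d(B,RS)=10, d(H,RS)=29, d(I,RS)=77/2, d(K,RS)=12, d(L,RS)=25, d(RS,Z)=48
2. join B+RS (d=10, Q=-573/2) ⇒ BRS; edges |B|=123/20, |RS|=77/20
  updated: d(BRS,H)=49/2, d(BRS,I)=85/4, d(BRS,K)=43/2, d(BRS,L)=37/2, d(BRS,Z)=95/2
3. join I+L (d=4, Q=-815/4) ⇒ IL; edges |I|=-117/32, |L|=245/32
  updated: d(BRS,IL)=143/8, d(H,IL)=15, d(IL,K)=61/2, d(IL,Z)=69/2
4. join K+Z (d=28, Q=-156) ⇒ KZ; edges |K|=3, |Z|=25
  updated: d(BRS,KZ)=41/2, d(H,KZ)=11, d(IL,KZ)=37/2
5. join BRS+IL (d=143/8, Q=-157/2) ⇒ BILRS; edges |BRS|=189/16, |IL|=97/16
  updated: d(BILRS,H)=173/16, d(BILRS,KZ)=169/16
6. join BILRS+H (d=173/16, Q=-259/8) ⇒ BHILRS; edges |BILRS|=83/16, |H|=45/8
  updated: d(BHILRS,KZ)=43/8
7. join BHILRS+KZ (d=43/8) ⇒ BHIKLRSZ; edges |BHILRS|=43/16, |KZ|=43/16
final tree: ((((B:123/20,(R:113/12,S:-5/12):77/20):189/16,(I:-117/32,L:245/32):97/16):83/16,H:45/8):43/16,(K:3,Z:25):43/16)
total length: 1361/16

B,RS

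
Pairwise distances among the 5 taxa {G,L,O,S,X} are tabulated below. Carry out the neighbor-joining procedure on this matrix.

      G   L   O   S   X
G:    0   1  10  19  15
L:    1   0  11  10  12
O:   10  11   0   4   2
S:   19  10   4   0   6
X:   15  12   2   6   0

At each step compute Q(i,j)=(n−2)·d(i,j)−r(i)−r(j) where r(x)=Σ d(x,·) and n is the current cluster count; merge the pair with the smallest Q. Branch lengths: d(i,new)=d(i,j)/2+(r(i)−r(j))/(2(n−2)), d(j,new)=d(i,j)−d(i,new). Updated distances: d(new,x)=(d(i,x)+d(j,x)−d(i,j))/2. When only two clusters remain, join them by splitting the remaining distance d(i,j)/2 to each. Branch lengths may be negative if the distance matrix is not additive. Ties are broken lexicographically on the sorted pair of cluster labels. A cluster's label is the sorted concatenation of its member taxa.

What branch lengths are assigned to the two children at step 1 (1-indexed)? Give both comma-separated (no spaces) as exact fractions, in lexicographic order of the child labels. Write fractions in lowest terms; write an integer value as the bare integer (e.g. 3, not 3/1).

iteration 1: select G,L (d=1, Q=-76); attach at lengths (7/3, -4/3); label the merged cluster GL
  updated: d(GL,O)=10, d(GL,S)=14, d(GL,X)=13
iteration 2: select GL,O (d=10, Q=-33); attach at lengths (41/4, -1/4); label the merged cluster GLO
  updated: d(GLO,S)=4, d(GLO,X)=5/2
iteration 3: select GLO,S (d=4, Q=-25/2); attach at lengths (1/4, 15/4); label the merged cluster GLOS
  updated: d(GLOS,X)=9/4
iteration 4: select GLOS,X (d=9/4); attach at lengths (9/8, 9/8); label the merged cluster GLOSX
final tree: ((((G:7/3,L:-4/3):41/4,O:-1/4):1/4,S:15/4):9/8,X:9/8)
total length: 69/4

7/3,-4/3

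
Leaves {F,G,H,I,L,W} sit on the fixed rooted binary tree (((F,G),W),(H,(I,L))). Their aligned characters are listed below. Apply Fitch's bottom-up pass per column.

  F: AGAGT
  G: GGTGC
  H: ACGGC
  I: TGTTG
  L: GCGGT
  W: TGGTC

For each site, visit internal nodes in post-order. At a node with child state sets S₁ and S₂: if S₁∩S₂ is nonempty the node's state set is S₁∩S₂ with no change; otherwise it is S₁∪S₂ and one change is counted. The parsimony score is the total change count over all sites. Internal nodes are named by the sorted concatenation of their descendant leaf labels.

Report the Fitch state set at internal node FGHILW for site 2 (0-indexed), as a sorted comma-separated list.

G

site 0, node FG: F={A} ∪ G={G} → {A,G} (+1)
site 0, node FGW: FG={A,G} ∪ W={T} → {A,G,T} (+1)
site 0, node IL: I={T} ∪ L={G} → {G,T} (+1)
site 0, node HIL: H={A} ∪ IL={G,T} → {A,G,T} (+1)
site 0, node FGHILW: FGW={A,G,T} ∩ HIL={A,G,T} → {A,G,T} (+0)
site 1, node FG: F={G} ∩ G={G} → {G} (+0)
site 1, node FGW: FG={G} ∩ W={G} → {G} (+0)
site 1, node IL: I={G} ∪ L={C} → {C,G} (+1)
site 1, node HIL: H={C} ∩ IL={C,G} → {C} (+0)
site 1, node FGHILW: FGW={G} ∪ HIL={C} → {C,G} (+1)
site 2, node FG: F={A} ∪ G={T} → {A,T} (+1)
site 2, node FGW: FG={A,T} ∪ W={G} → {A,G,T} (+1)
site 2, node IL: I={T} ∪ L={G} → {G,T} (+1)
site 2, node HIL: H={G} ∩ IL={G,T} → {G} (+0)
site 2, node FGHILW: FGW={A,G,T} ∩ HIL={G} → {G} (+0)
site 3, node FG: F={G} ∩ G={G} → {G} (+0)
site 3, node FGW: FG={G} ∪ W={T} → {G,T} (+1)
site 3, node IL: I={T} ∪ L={G} → {G,T} (+1)
site 3, node HIL: H={G} ∩ IL={G,T} → {G} (+0)
site 3, node FGHILW: FGW={G,T} ∩ HIL={G} → {G} (+0)
site 4, node FG: F={T} ∪ G={C} → {C,T} (+1)
site 4, node FGW: FG={C,T} ∩ W={C} → {C} (+0)
site 4, node IL: I={G} ∪ L={T} → {G,T} (+1)
site 4, node HIL: H={C} ∪ IL={G,T} → {C,G,T} (+1)
site 4, node FGHILW: FGW={C} ∩ HIL={C,G,T} → {C} (+0)
per-site changes: [4, 2, 3, 2, 3]; total = 14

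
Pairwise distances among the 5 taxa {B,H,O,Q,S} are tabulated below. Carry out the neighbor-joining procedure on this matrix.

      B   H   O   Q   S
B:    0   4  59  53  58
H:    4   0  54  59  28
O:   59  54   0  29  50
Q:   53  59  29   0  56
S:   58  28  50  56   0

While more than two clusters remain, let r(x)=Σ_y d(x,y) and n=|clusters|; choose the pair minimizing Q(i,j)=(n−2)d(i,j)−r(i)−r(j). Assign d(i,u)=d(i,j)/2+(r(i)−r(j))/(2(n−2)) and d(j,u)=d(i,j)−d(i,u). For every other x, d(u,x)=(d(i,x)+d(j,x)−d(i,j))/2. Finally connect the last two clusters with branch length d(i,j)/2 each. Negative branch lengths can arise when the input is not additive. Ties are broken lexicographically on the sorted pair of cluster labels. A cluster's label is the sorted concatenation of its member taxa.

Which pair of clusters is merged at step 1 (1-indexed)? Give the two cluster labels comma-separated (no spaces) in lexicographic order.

B,H

step 1: merge (B,H) at d=4, Q=-307; branch lengths B→41/6, H→-17/6; new cluster BH
  updated: d(BH,O)=109/2, d(BH,Q)=54, d(BH,S)=41
step 2: merge (BH,S) at d=41, Q=-429/2; branch lengths BH→169/8, S→159/8; new cluster BHS
  updated: d(BHS,O)=127/4, d(BHS,Q)=69/2
step 3: merge (BHS,O) at d=127/4, Q=-381/4; branch lengths BHS→149/8, O→105/8; new cluster BHOS
  updated: d(BHOS,Q)=127/8
step 4: merge (BHOS,Q) at d=127/8; branch lengths BHOS→127/16, Q→127/16; new cluster BHOQS
final tree: ((((B:41/6,H:-17/6):169/8,S:159/8):149/8,O:105/8):127/16,Q:127/16)
total length: 741/8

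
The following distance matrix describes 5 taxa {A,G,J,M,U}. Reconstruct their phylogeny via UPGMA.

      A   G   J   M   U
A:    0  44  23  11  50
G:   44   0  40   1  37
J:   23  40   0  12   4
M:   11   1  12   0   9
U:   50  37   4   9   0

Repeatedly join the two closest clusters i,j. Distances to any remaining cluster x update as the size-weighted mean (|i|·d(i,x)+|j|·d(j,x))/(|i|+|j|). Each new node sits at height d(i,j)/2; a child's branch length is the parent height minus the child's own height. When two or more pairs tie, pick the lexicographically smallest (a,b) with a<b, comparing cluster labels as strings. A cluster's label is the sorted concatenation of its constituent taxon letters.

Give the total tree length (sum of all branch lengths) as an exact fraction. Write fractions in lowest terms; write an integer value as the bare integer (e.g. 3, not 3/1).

187/4

step 1: merge (G,M) at d=1; branch lengths G→1/2, M→1/2; new cluster GM
  updated: d(A,GM)=55/2, d(GM,J)=26, d(GM,U)=23
step 2: merge (J,U) at d=4; branch lengths J→2, U→2; new cluster JU
  updated: d(A,JU)=73/2, d(GM,JU)=49/2
step 3: merge (GM,JU) at d=49/2; branch lengths GM→47/4, JU→41/4; new cluster GJMU
  updated: d(A,GJMU)=32
step 4: merge (A,GJMU) at d=32; branch lengths A→16, GJMU→15/4; new cluster AGJMU
final tree: (A:16,((G:1/2,M:1/2):47/4,(J:2,U:2):41/4):15/4)
total length: 187/4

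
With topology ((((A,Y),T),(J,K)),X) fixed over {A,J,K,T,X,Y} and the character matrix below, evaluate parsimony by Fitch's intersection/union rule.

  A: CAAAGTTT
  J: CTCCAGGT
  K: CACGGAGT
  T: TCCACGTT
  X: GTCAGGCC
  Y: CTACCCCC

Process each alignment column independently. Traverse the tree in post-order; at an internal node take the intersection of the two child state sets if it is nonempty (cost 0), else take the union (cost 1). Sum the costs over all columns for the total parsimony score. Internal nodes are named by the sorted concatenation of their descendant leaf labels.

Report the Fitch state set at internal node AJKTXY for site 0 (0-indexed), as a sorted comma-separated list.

AY@0: {C} ∩ {C} = {C} (intersection, +0)
ATY@0: {C} ∪ {T} = {C,T} (union, +1)
JK@0: {C} ∩ {C} = {C} (intersection, +0)
AJKTY@0: {C,T} ∩ {C} = {C} (intersection, +0)
AJKTXY@0: {C} ∪ {G} = {C,G} (union, +1)
AY@1: {A} ∪ {T} = {A,T} (union, +1)
ATY@1: {A,T} ∪ {C} = {A,C,T} (union, +1)
JK@1: {T} ∪ {A} = {A,T} (union, +1)
AJKTY@1: {A,C,T} ∩ {A,T} = {A,T} (intersection, +0)
AJKTXY@1: {A,T} ∩ {T} = {T} (intersection, +0)
AY@2: {A} ∩ {A} = {A} (intersection, +0)
ATY@2: {A} ∪ {C} = {A,C} (union, +1)
JK@2: {C} ∩ {C} = {C} (intersection, +0)
AJKTY@2: {A,C} ∩ {C} = {C} (intersection, +0)
AJKTXY@2: {C} ∩ {C} = {C} (intersection, +0)
AY@3: {A} ∪ {C} = {A,C} (union, +1)
ATY@3: {A,C} ∩ {A} = {A} (intersection, +0)
JK@3: {C} ∪ {G} = {C,G} (union, +1)
AJKTY@3: {A} ∪ {C,G} = {A,C,G} (union, +1)
AJKTXY@3: {A,C,G} ∩ {A} = {A} (intersection, +0)
AY@4: {G} ∪ {C} = {C,G} (union, +1)
ATY@4: {C,G} ∩ {C} = {C} (intersection, +0)
JK@4: {A} ∪ {G} = {A,G} (union, +1)
AJKTY@4: {C} ∪ {A,G} = {A,C,G} (union, +1)
AJKTXY@4: {A,C,G} ∩ {G} = {G} (intersection, +0)
AY@5: {T} ∪ {C} = {C,T} (union, +1)
ATY@5: {C,T} ∪ {G} = {C,G,T} (union, +1)
JK@5: {G} ∪ {A} = {A,G} (union, +1)
AJKTY@5: {C,G,T} ∩ {A,G} = {G} (intersection, +0)
AJKTXY@5: {G} ∩ {G} = {G} (intersection, +0)
AY@6: {T} ∪ {C} = {C,T} (union, +1)
ATY@6: {C,T} ∩ {T} = {T} (intersection, +0)
JK@6: {G} ∩ {G} = {G} (intersection, +0)
AJKTY@6: {T} ∪ {G} = {G,T} (union, +1)
AJKTXY@6: {G,T} ∪ {C} = {C,G,T} (union, +1)
AY@7: {T} ∪ {C} = {C,T} (union, +1)
ATY@7: {C,T} ∩ {T} = {T} (intersection, +0)
JK@7: {T} ∩ {T} = {T} (intersection, +0)
AJKTY@7: {T} ∩ {T} = {T} (intersection, +0)
AJKTXY@7: {T} ∪ {C} = {C,T} (union, +1)
per-site changes: [2, 3, 1, 3, 3, 3, 3, 2]; total = 20

C,G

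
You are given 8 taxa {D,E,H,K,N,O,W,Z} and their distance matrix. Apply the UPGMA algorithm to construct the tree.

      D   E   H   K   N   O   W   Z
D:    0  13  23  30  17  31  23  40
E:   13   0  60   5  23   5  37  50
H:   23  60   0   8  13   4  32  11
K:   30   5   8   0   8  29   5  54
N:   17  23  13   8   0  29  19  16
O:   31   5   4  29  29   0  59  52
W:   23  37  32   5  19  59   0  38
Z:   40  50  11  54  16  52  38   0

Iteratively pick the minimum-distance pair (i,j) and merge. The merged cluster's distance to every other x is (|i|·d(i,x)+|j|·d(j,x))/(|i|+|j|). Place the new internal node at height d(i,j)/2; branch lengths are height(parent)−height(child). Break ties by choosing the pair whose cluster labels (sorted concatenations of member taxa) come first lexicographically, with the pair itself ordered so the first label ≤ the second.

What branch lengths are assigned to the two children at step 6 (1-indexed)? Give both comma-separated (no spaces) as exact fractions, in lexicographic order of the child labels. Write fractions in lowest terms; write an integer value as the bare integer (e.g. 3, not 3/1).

79/20,249/20

iteration 1: select H,O (d=4); attach at lengths (2, 2); label the merged cluster HO
  updated: d(D,HO)=27, d(E,HO)=65/2, d(HO,K)=37/2, d(HO,N)=21, d(HO,W)=91/2, d(HO,Z)=63/2
iteration 2: select E,K (d=5); attach at lengths (5/2, 5/2); label the merged cluster EK
  updated: d(D,EK)=43/2, d(EK,HO)=51/2, d(EK,N)=31/2, d(EK,W)=21, d(EK,Z)=52
iteration 3: select EK,N (d=31/2); attach at lengths (21/4, 31/4); label the merged cluster EKN
  updated: d(D,EKN)=20, d(EKN,HO)=24, d(EKN,W)=61/3, d(EKN,Z)=40
iteration 4: select D,EKN (d=20); attach at lengths (10, 9/4); label the merged cluster DEKN
  updated: d(DEKN,HO)=99/4, d(DEKN,W)=21, d(DEKN,Z)=40
iteration 5: select DEKN,W (d=21); attach at lengths (1/2, 21/2); label the merged cluster DEKNW
  updated: d(DEKNW,HO)=289/10, d(DEKNW,Z)=198/5
iteration 6: select DEKNW,HO (d=289/10); attach at lengths (79/20, 249/20); label the merged cluster DEHKNOW
  updated: d(DEHKNOW,Z)=261/7
iteration 7: select DEHKNOW,Z (d=261/7); attach at lengths (587/140, 261/14); label the merged cluster DEHKNOWZ
final tree: ((((D:10,((E:5/2,K:5/2):21/4,N:31/4):9/4):1/2,W:21/2):79/20,(H:2,O:2):249/20):587/140,Z:261/14)
total length: 2957/35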